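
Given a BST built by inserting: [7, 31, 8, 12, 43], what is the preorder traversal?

Tree insertion order: [7, 31, 8, 12, 43]
Tree (level-order array): [7, None, 31, 8, 43, None, 12]
Preorder traversal: [7, 31, 8, 12, 43]


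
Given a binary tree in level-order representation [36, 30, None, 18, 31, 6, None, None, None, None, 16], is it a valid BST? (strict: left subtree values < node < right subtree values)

Level-order array: [36, 30, None, 18, 31, 6, None, None, None, None, 16]
Validate using subtree bounds (lo, hi): at each node, require lo < value < hi,
then recurse left with hi=value and right with lo=value.
Preorder trace (stopping at first violation):
  at node 36 with bounds (-inf, +inf): OK
  at node 30 with bounds (-inf, 36): OK
  at node 18 with bounds (-inf, 30): OK
  at node 6 with bounds (-inf, 18): OK
  at node 16 with bounds (6, 18): OK
  at node 31 with bounds (30, 36): OK
No violation found at any node.
Result: Valid BST


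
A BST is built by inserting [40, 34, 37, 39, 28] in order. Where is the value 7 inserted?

Starting tree (level order): [40, 34, None, 28, 37, None, None, None, 39]
Insertion path: 40 -> 34 -> 28
Result: insert 7 as left child of 28
Final tree (level order): [40, 34, None, 28, 37, 7, None, None, 39]


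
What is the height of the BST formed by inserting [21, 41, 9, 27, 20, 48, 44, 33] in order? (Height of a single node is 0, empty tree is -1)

Insertion order: [21, 41, 9, 27, 20, 48, 44, 33]
Tree (level-order array): [21, 9, 41, None, 20, 27, 48, None, None, None, 33, 44]
Compute height bottom-up (empty subtree = -1):
  height(20) = 1 + max(-1, -1) = 0
  height(9) = 1 + max(-1, 0) = 1
  height(33) = 1 + max(-1, -1) = 0
  height(27) = 1 + max(-1, 0) = 1
  height(44) = 1 + max(-1, -1) = 0
  height(48) = 1 + max(0, -1) = 1
  height(41) = 1 + max(1, 1) = 2
  height(21) = 1 + max(1, 2) = 3
Height = 3


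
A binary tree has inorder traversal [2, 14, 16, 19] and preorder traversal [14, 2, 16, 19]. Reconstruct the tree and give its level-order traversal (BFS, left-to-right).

Inorder:  [2, 14, 16, 19]
Preorder: [14, 2, 16, 19]
Algorithm: preorder visits root first, so consume preorder in order;
for each root, split the current inorder slice at that value into
left-subtree inorder and right-subtree inorder, then recurse.
Recursive splits:
  root=14; inorder splits into left=[2], right=[16, 19]
  root=2; inorder splits into left=[], right=[]
  root=16; inorder splits into left=[], right=[19]
  root=19; inorder splits into left=[], right=[]
Reconstructed level-order: [14, 2, 16, 19]


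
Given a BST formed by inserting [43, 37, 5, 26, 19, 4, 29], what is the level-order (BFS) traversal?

Tree insertion order: [43, 37, 5, 26, 19, 4, 29]
Tree (level-order array): [43, 37, None, 5, None, 4, 26, None, None, 19, 29]
BFS from the root, enqueuing left then right child of each popped node:
  queue [43] -> pop 43, enqueue [37], visited so far: [43]
  queue [37] -> pop 37, enqueue [5], visited so far: [43, 37]
  queue [5] -> pop 5, enqueue [4, 26], visited so far: [43, 37, 5]
  queue [4, 26] -> pop 4, enqueue [none], visited so far: [43, 37, 5, 4]
  queue [26] -> pop 26, enqueue [19, 29], visited so far: [43, 37, 5, 4, 26]
  queue [19, 29] -> pop 19, enqueue [none], visited so far: [43, 37, 5, 4, 26, 19]
  queue [29] -> pop 29, enqueue [none], visited so far: [43, 37, 5, 4, 26, 19, 29]
Result: [43, 37, 5, 4, 26, 19, 29]


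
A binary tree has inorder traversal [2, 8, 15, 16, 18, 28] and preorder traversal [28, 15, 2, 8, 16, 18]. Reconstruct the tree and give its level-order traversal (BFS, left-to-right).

Inorder:  [2, 8, 15, 16, 18, 28]
Preorder: [28, 15, 2, 8, 16, 18]
Algorithm: preorder visits root first, so consume preorder in order;
for each root, split the current inorder slice at that value into
left-subtree inorder and right-subtree inorder, then recurse.
Recursive splits:
  root=28; inorder splits into left=[2, 8, 15, 16, 18], right=[]
  root=15; inorder splits into left=[2, 8], right=[16, 18]
  root=2; inorder splits into left=[], right=[8]
  root=8; inorder splits into left=[], right=[]
  root=16; inorder splits into left=[], right=[18]
  root=18; inorder splits into left=[], right=[]
Reconstructed level-order: [28, 15, 2, 16, 8, 18]


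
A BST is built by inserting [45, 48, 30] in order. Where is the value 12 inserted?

Starting tree (level order): [45, 30, 48]
Insertion path: 45 -> 30
Result: insert 12 as left child of 30
Final tree (level order): [45, 30, 48, 12]


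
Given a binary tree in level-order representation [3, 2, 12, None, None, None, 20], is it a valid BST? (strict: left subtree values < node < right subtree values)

Level-order array: [3, 2, 12, None, None, None, 20]
Validate using subtree bounds (lo, hi): at each node, require lo < value < hi,
then recurse left with hi=value and right with lo=value.
Preorder trace (stopping at first violation):
  at node 3 with bounds (-inf, +inf): OK
  at node 2 with bounds (-inf, 3): OK
  at node 12 with bounds (3, +inf): OK
  at node 20 with bounds (12, +inf): OK
No violation found at any node.
Result: Valid BST


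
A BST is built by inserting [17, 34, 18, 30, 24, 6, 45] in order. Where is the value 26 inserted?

Starting tree (level order): [17, 6, 34, None, None, 18, 45, None, 30, None, None, 24]
Insertion path: 17 -> 34 -> 18 -> 30 -> 24
Result: insert 26 as right child of 24
Final tree (level order): [17, 6, 34, None, None, 18, 45, None, 30, None, None, 24, None, None, 26]


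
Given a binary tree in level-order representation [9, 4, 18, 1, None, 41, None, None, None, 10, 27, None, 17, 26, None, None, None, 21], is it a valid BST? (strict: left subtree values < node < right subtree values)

Level-order array: [9, 4, 18, 1, None, 41, None, None, None, 10, 27, None, 17, 26, None, None, None, 21]
Validate using subtree bounds (lo, hi): at each node, require lo < value < hi,
then recurse left with hi=value and right with lo=value.
Preorder trace (stopping at first violation):
  at node 9 with bounds (-inf, +inf): OK
  at node 4 with bounds (-inf, 9): OK
  at node 1 with bounds (-inf, 4): OK
  at node 18 with bounds (9, +inf): OK
  at node 41 with bounds (9, 18): VIOLATION
Node 41 violates its bound: not (9 < 41 < 18).
Result: Not a valid BST


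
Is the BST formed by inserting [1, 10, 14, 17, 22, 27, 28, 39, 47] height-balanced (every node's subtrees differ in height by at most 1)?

Tree (level-order array): [1, None, 10, None, 14, None, 17, None, 22, None, 27, None, 28, None, 39, None, 47]
Definition: a tree is height-balanced if, at every node, |h(left) - h(right)| <= 1 (empty subtree has height -1).
Bottom-up per-node check:
  node 47: h_left=-1, h_right=-1, diff=0 [OK], height=0
  node 39: h_left=-1, h_right=0, diff=1 [OK], height=1
  node 28: h_left=-1, h_right=1, diff=2 [FAIL (|-1-1|=2 > 1)], height=2
  node 27: h_left=-1, h_right=2, diff=3 [FAIL (|-1-2|=3 > 1)], height=3
  node 22: h_left=-1, h_right=3, diff=4 [FAIL (|-1-3|=4 > 1)], height=4
  node 17: h_left=-1, h_right=4, diff=5 [FAIL (|-1-4|=5 > 1)], height=5
  node 14: h_left=-1, h_right=5, diff=6 [FAIL (|-1-5|=6 > 1)], height=6
  node 10: h_left=-1, h_right=6, diff=7 [FAIL (|-1-6|=7 > 1)], height=7
  node 1: h_left=-1, h_right=7, diff=8 [FAIL (|-1-7|=8 > 1)], height=8
Node 28 violates the condition: |-1 - 1| = 2 > 1.
Result: Not balanced


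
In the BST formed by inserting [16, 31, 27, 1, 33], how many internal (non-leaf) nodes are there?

Tree built from: [16, 31, 27, 1, 33]
Tree (level-order array): [16, 1, 31, None, None, 27, 33]
Rule: An internal node has at least one child.
Per-node child counts:
  node 16: 2 child(ren)
  node 1: 0 child(ren)
  node 31: 2 child(ren)
  node 27: 0 child(ren)
  node 33: 0 child(ren)
Matching nodes: [16, 31]
Count of internal (non-leaf) nodes: 2


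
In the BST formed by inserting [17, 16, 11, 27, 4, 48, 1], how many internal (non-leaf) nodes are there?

Tree built from: [17, 16, 11, 27, 4, 48, 1]
Tree (level-order array): [17, 16, 27, 11, None, None, 48, 4, None, None, None, 1]
Rule: An internal node has at least one child.
Per-node child counts:
  node 17: 2 child(ren)
  node 16: 1 child(ren)
  node 11: 1 child(ren)
  node 4: 1 child(ren)
  node 1: 0 child(ren)
  node 27: 1 child(ren)
  node 48: 0 child(ren)
Matching nodes: [17, 16, 11, 4, 27]
Count of internal (non-leaf) nodes: 5


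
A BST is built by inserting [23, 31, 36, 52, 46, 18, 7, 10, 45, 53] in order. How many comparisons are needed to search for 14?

Search path for 14: 23 -> 18 -> 7 -> 10
Found: False
Comparisons: 4


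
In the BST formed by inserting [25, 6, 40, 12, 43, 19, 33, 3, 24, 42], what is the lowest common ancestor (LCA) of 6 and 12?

Tree insertion order: [25, 6, 40, 12, 43, 19, 33, 3, 24, 42]
Tree (level-order array): [25, 6, 40, 3, 12, 33, 43, None, None, None, 19, None, None, 42, None, None, 24]
In a BST, the LCA of p=6, q=12 is the first node v on the
root-to-leaf path with p <= v <= q (go left if both < v, right if both > v).
Walk from root:
  at 25: both 6 and 12 < 25, go left
  at 6: 6 <= 6 <= 12, this is the LCA
LCA = 6


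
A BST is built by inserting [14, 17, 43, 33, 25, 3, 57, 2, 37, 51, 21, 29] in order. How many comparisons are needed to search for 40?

Search path for 40: 14 -> 17 -> 43 -> 33 -> 37
Found: False
Comparisons: 5


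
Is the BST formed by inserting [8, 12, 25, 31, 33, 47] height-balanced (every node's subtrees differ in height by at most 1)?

Tree (level-order array): [8, None, 12, None, 25, None, 31, None, 33, None, 47]
Definition: a tree is height-balanced if, at every node, |h(left) - h(right)| <= 1 (empty subtree has height -1).
Bottom-up per-node check:
  node 47: h_left=-1, h_right=-1, diff=0 [OK], height=0
  node 33: h_left=-1, h_right=0, diff=1 [OK], height=1
  node 31: h_left=-1, h_right=1, diff=2 [FAIL (|-1-1|=2 > 1)], height=2
  node 25: h_left=-1, h_right=2, diff=3 [FAIL (|-1-2|=3 > 1)], height=3
  node 12: h_left=-1, h_right=3, diff=4 [FAIL (|-1-3|=4 > 1)], height=4
  node 8: h_left=-1, h_right=4, diff=5 [FAIL (|-1-4|=5 > 1)], height=5
Node 31 violates the condition: |-1 - 1| = 2 > 1.
Result: Not balanced


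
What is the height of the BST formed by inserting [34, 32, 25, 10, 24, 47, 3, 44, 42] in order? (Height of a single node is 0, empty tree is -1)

Insertion order: [34, 32, 25, 10, 24, 47, 3, 44, 42]
Tree (level-order array): [34, 32, 47, 25, None, 44, None, 10, None, 42, None, 3, 24]
Compute height bottom-up (empty subtree = -1):
  height(3) = 1 + max(-1, -1) = 0
  height(24) = 1 + max(-1, -1) = 0
  height(10) = 1 + max(0, 0) = 1
  height(25) = 1 + max(1, -1) = 2
  height(32) = 1 + max(2, -1) = 3
  height(42) = 1 + max(-1, -1) = 0
  height(44) = 1 + max(0, -1) = 1
  height(47) = 1 + max(1, -1) = 2
  height(34) = 1 + max(3, 2) = 4
Height = 4


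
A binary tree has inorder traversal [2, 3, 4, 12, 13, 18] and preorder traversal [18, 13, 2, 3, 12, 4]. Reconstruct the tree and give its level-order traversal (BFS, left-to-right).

Inorder:  [2, 3, 4, 12, 13, 18]
Preorder: [18, 13, 2, 3, 12, 4]
Algorithm: preorder visits root first, so consume preorder in order;
for each root, split the current inorder slice at that value into
left-subtree inorder and right-subtree inorder, then recurse.
Recursive splits:
  root=18; inorder splits into left=[2, 3, 4, 12, 13], right=[]
  root=13; inorder splits into left=[2, 3, 4, 12], right=[]
  root=2; inorder splits into left=[], right=[3, 4, 12]
  root=3; inorder splits into left=[], right=[4, 12]
  root=12; inorder splits into left=[4], right=[]
  root=4; inorder splits into left=[], right=[]
Reconstructed level-order: [18, 13, 2, 3, 12, 4]


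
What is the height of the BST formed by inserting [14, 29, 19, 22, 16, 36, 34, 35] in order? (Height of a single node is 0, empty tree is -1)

Insertion order: [14, 29, 19, 22, 16, 36, 34, 35]
Tree (level-order array): [14, None, 29, 19, 36, 16, 22, 34, None, None, None, None, None, None, 35]
Compute height bottom-up (empty subtree = -1):
  height(16) = 1 + max(-1, -1) = 0
  height(22) = 1 + max(-1, -1) = 0
  height(19) = 1 + max(0, 0) = 1
  height(35) = 1 + max(-1, -1) = 0
  height(34) = 1 + max(-1, 0) = 1
  height(36) = 1 + max(1, -1) = 2
  height(29) = 1 + max(1, 2) = 3
  height(14) = 1 + max(-1, 3) = 4
Height = 4


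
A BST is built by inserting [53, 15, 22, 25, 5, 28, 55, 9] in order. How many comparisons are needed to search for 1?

Search path for 1: 53 -> 15 -> 5
Found: False
Comparisons: 3


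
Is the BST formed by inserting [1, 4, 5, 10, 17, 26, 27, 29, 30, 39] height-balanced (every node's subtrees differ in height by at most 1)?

Tree (level-order array): [1, None, 4, None, 5, None, 10, None, 17, None, 26, None, 27, None, 29, None, 30, None, 39]
Definition: a tree is height-balanced if, at every node, |h(left) - h(right)| <= 1 (empty subtree has height -1).
Bottom-up per-node check:
  node 39: h_left=-1, h_right=-1, diff=0 [OK], height=0
  node 30: h_left=-1, h_right=0, diff=1 [OK], height=1
  node 29: h_left=-1, h_right=1, diff=2 [FAIL (|-1-1|=2 > 1)], height=2
  node 27: h_left=-1, h_right=2, diff=3 [FAIL (|-1-2|=3 > 1)], height=3
  node 26: h_left=-1, h_right=3, diff=4 [FAIL (|-1-3|=4 > 1)], height=4
  node 17: h_left=-1, h_right=4, diff=5 [FAIL (|-1-4|=5 > 1)], height=5
  node 10: h_left=-1, h_right=5, diff=6 [FAIL (|-1-5|=6 > 1)], height=6
  node 5: h_left=-1, h_right=6, diff=7 [FAIL (|-1-6|=7 > 1)], height=7
  node 4: h_left=-1, h_right=7, diff=8 [FAIL (|-1-7|=8 > 1)], height=8
  node 1: h_left=-1, h_right=8, diff=9 [FAIL (|-1-8|=9 > 1)], height=9
Node 29 violates the condition: |-1 - 1| = 2 > 1.
Result: Not balanced


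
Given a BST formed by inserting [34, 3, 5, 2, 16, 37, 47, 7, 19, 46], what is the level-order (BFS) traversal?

Tree insertion order: [34, 3, 5, 2, 16, 37, 47, 7, 19, 46]
Tree (level-order array): [34, 3, 37, 2, 5, None, 47, None, None, None, 16, 46, None, 7, 19]
BFS from the root, enqueuing left then right child of each popped node:
  queue [34] -> pop 34, enqueue [3, 37], visited so far: [34]
  queue [3, 37] -> pop 3, enqueue [2, 5], visited so far: [34, 3]
  queue [37, 2, 5] -> pop 37, enqueue [47], visited so far: [34, 3, 37]
  queue [2, 5, 47] -> pop 2, enqueue [none], visited so far: [34, 3, 37, 2]
  queue [5, 47] -> pop 5, enqueue [16], visited so far: [34, 3, 37, 2, 5]
  queue [47, 16] -> pop 47, enqueue [46], visited so far: [34, 3, 37, 2, 5, 47]
  queue [16, 46] -> pop 16, enqueue [7, 19], visited so far: [34, 3, 37, 2, 5, 47, 16]
  queue [46, 7, 19] -> pop 46, enqueue [none], visited so far: [34, 3, 37, 2, 5, 47, 16, 46]
  queue [7, 19] -> pop 7, enqueue [none], visited so far: [34, 3, 37, 2, 5, 47, 16, 46, 7]
  queue [19] -> pop 19, enqueue [none], visited so far: [34, 3, 37, 2, 5, 47, 16, 46, 7, 19]
Result: [34, 3, 37, 2, 5, 47, 16, 46, 7, 19]


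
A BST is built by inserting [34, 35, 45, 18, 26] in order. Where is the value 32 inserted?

Starting tree (level order): [34, 18, 35, None, 26, None, 45]
Insertion path: 34 -> 18 -> 26
Result: insert 32 as right child of 26
Final tree (level order): [34, 18, 35, None, 26, None, 45, None, 32]


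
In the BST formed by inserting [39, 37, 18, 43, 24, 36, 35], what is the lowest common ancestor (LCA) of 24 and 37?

Tree insertion order: [39, 37, 18, 43, 24, 36, 35]
Tree (level-order array): [39, 37, 43, 18, None, None, None, None, 24, None, 36, 35]
In a BST, the LCA of p=24, q=37 is the first node v on the
root-to-leaf path with p <= v <= q (go left if both < v, right if both > v).
Walk from root:
  at 39: both 24 and 37 < 39, go left
  at 37: 24 <= 37 <= 37, this is the LCA
LCA = 37


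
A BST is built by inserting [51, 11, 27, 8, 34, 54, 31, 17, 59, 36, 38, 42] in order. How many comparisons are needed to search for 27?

Search path for 27: 51 -> 11 -> 27
Found: True
Comparisons: 3


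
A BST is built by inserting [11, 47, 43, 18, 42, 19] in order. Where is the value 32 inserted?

Starting tree (level order): [11, None, 47, 43, None, 18, None, None, 42, 19]
Insertion path: 11 -> 47 -> 43 -> 18 -> 42 -> 19
Result: insert 32 as right child of 19
Final tree (level order): [11, None, 47, 43, None, 18, None, None, 42, 19, None, None, 32]


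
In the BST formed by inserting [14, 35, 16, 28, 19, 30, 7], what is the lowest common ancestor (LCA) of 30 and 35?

Tree insertion order: [14, 35, 16, 28, 19, 30, 7]
Tree (level-order array): [14, 7, 35, None, None, 16, None, None, 28, 19, 30]
In a BST, the LCA of p=30, q=35 is the first node v on the
root-to-leaf path with p <= v <= q (go left if both < v, right if both > v).
Walk from root:
  at 14: both 30 and 35 > 14, go right
  at 35: 30 <= 35 <= 35, this is the LCA
LCA = 35


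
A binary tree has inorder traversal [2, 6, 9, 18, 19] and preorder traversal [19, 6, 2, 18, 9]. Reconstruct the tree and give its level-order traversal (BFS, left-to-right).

Inorder:  [2, 6, 9, 18, 19]
Preorder: [19, 6, 2, 18, 9]
Algorithm: preorder visits root first, so consume preorder in order;
for each root, split the current inorder slice at that value into
left-subtree inorder and right-subtree inorder, then recurse.
Recursive splits:
  root=19; inorder splits into left=[2, 6, 9, 18], right=[]
  root=6; inorder splits into left=[2], right=[9, 18]
  root=2; inorder splits into left=[], right=[]
  root=18; inorder splits into left=[9], right=[]
  root=9; inorder splits into left=[], right=[]
Reconstructed level-order: [19, 6, 2, 18, 9]


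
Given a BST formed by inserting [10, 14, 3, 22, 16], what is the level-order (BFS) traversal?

Tree insertion order: [10, 14, 3, 22, 16]
Tree (level-order array): [10, 3, 14, None, None, None, 22, 16]
BFS from the root, enqueuing left then right child of each popped node:
  queue [10] -> pop 10, enqueue [3, 14], visited so far: [10]
  queue [3, 14] -> pop 3, enqueue [none], visited so far: [10, 3]
  queue [14] -> pop 14, enqueue [22], visited so far: [10, 3, 14]
  queue [22] -> pop 22, enqueue [16], visited so far: [10, 3, 14, 22]
  queue [16] -> pop 16, enqueue [none], visited so far: [10, 3, 14, 22, 16]
Result: [10, 3, 14, 22, 16]


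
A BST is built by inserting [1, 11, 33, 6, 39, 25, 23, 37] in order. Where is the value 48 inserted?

Starting tree (level order): [1, None, 11, 6, 33, None, None, 25, 39, 23, None, 37]
Insertion path: 1 -> 11 -> 33 -> 39
Result: insert 48 as right child of 39
Final tree (level order): [1, None, 11, 6, 33, None, None, 25, 39, 23, None, 37, 48]


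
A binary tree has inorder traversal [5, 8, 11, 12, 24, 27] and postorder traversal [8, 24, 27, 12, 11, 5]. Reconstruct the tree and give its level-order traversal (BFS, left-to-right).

Inorder:   [5, 8, 11, 12, 24, 27]
Postorder: [8, 24, 27, 12, 11, 5]
Algorithm: postorder visits root last, so walk postorder right-to-left;
each value is the root of the current inorder slice — split it at that
value, recurse on the right subtree first, then the left.
Recursive splits:
  root=5; inorder splits into left=[], right=[8, 11, 12, 24, 27]
  root=11; inorder splits into left=[8], right=[12, 24, 27]
  root=12; inorder splits into left=[], right=[24, 27]
  root=27; inorder splits into left=[24], right=[]
  root=24; inorder splits into left=[], right=[]
  root=8; inorder splits into left=[], right=[]
Reconstructed level-order: [5, 11, 8, 12, 27, 24]


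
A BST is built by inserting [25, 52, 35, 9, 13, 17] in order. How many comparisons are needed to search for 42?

Search path for 42: 25 -> 52 -> 35
Found: False
Comparisons: 3


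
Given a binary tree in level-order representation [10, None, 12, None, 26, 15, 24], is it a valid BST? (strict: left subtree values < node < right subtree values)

Level-order array: [10, None, 12, None, 26, 15, 24]
Validate using subtree bounds (lo, hi): at each node, require lo < value < hi,
then recurse left with hi=value and right with lo=value.
Preorder trace (stopping at first violation):
  at node 10 with bounds (-inf, +inf): OK
  at node 12 with bounds (10, +inf): OK
  at node 26 with bounds (12, +inf): OK
  at node 15 with bounds (12, 26): OK
  at node 24 with bounds (26, +inf): VIOLATION
Node 24 violates its bound: not (26 < 24 < +inf).
Result: Not a valid BST


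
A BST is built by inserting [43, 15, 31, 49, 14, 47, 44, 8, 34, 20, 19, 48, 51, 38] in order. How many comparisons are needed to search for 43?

Search path for 43: 43
Found: True
Comparisons: 1


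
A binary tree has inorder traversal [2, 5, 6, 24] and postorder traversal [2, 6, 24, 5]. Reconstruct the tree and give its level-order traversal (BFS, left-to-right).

Inorder:   [2, 5, 6, 24]
Postorder: [2, 6, 24, 5]
Algorithm: postorder visits root last, so walk postorder right-to-left;
each value is the root of the current inorder slice — split it at that
value, recurse on the right subtree first, then the left.
Recursive splits:
  root=5; inorder splits into left=[2], right=[6, 24]
  root=24; inorder splits into left=[6], right=[]
  root=6; inorder splits into left=[], right=[]
  root=2; inorder splits into left=[], right=[]
Reconstructed level-order: [5, 2, 24, 6]


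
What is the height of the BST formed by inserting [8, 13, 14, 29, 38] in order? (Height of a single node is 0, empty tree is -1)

Insertion order: [8, 13, 14, 29, 38]
Tree (level-order array): [8, None, 13, None, 14, None, 29, None, 38]
Compute height bottom-up (empty subtree = -1):
  height(38) = 1 + max(-1, -1) = 0
  height(29) = 1 + max(-1, 0) = 1
  height(14) = 1 + max(-1, 1) = 2
  height(13) = 1 + max(-1, 2) = 3
  height(8) = 1 + max(-1, 3) = 4
Height = 4


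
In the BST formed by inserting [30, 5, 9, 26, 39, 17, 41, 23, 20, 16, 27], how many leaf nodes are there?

Tree built from: [30, 5, 9, 26, 39, 17, 41, 23, 20, 16, 27]
Tree (level-order array): [30, 5, 39, None, 9, None, 41, None, 26, None, None, 17, 27, 16, 23, None, None, None, None, 20]
Rule: A leaf has 0 children.
Per-node child counts:
  node 30: 2 child(ren)
  node 5: 1 child(ren)
  node 9: 1 child(ren)
  node 26: 2 child(ren)
  node 17: 2 child(ren)
  node 16: 0 child(ren)
  node 23: 1 child(ren)
  node 20: 0 child(ren)
  node 27: 0 child(ren)
  node 39: 1 child(ren)
  node 41: 0 child(ren)
Matching nodes: [16, 20, 27, 41]
Count of leaf nodes: 4


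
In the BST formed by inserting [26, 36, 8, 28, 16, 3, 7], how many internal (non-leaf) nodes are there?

Tree built from: [26, 36, 8, 28, 16, 3, 7]
Tree (level-order array): [26, 8, 36, 3, 16, 28, None, None, 7]
Rule: An internal node has at least one child.
Per-node child counts:
  node 26: 2 child(ren)
  node 8: 2 child(ren)
  node 3: 1 child(ren)
  node 7: 0 child(ren)
  node 16: 0 child(ren)
  node 36: 1 child(ren)
  node 28: 0 child(ren)
Matching nodes: [26, 8, 3, 36]
Count of internal (non-leaf) nodes: 4


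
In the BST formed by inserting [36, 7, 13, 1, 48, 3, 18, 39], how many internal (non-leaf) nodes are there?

Tree built from: [36, 7, 13, 1, 48, 3, 18, 39]
Tree (level-order array): [36, 7, 48, 1, 13, 39, None, None, 3, None, 18]
Rule: An internal node has at least one child.
Per-node child counts:
  node 36: 2 child(ren)
  node 7: 2 child(ren)
  node 1: 1 child(ren)
  node 3: 0 child(ren)
  node 13: 1 child(ren)
  node 18: 0 child(ren)
  node 48: 1 child(ren)
  node 39: 0 child(ren)
Matching nodes: [36, 7, 1, 13, 48]
Count of internal (non-leaf) nodes: 5


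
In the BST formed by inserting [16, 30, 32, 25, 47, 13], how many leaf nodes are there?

Tree built from: [16, 30, 32, 25, 47, 13]
Tree (level-order array): [16, 13, 30, None, None, 25, 32, None, None, None, 47]
Rule: A leaf has 0 children.
Per-node child counts:
  node 16: 2 child(ren)
  node 13: 0 child(ren)
  node 30: 2 child(ren)
  node 25: 0 child(ren)
  node 32: 1 child(ren)
  node 47: 0 child(ren)
Matching nodes: [13, 25, 47]
Count of leaf nodes: 3


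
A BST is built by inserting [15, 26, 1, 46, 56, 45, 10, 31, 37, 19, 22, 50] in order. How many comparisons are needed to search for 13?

Search path for 13: 15 -> 1 -> 10
Found: False
Comparisons: 3


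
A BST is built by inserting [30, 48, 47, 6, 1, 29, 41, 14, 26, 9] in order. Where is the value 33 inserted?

Starting tree (level order): [30, 6, 48, 1, 29, 47, None, None, None, 14, None, 41, None, 9, 26]
Insertion path: 30 -> 48 -> 47 -> 41
Result: insert 33 as left child of 41
Final tree (level order): [30, 6, 48, 1, 29, 47, None, None, None, 14, None, 41, None, 9, 26, 33]


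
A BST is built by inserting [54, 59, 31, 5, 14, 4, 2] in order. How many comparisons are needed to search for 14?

Search path for 14: 54 -> 31 -> 5 -> 14
Found: True
Comparisons: 4


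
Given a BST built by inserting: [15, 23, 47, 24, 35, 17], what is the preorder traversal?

Tree insertion order: [15, 23, 47, 24, 35, 17]
Tree (level-order array): [15, None, 23, 17, 47, None, None, 24, None, None, 35]
Preorder traversal: [15, 23, 17, 47, 24, 35]


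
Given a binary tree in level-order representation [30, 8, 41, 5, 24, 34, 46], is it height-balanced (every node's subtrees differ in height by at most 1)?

Tree (level-order array): [30, 8, 41, 5, 24, 34, 46]
Definition: a tree is height-balanced if, at every node, |h(left) - h(right)| <= 1 (empty subtree has height -1).
Bottom-up per-node check:
  node 5: h_left=-1, h_right=-1, diff=0 [OK], height=0
  node 24: h_left=-1, h_right=-1, diff=0 [OK], height=0
  node 8: h_left=0, h_right=0, diff=0 [OK], height=1
  node 34: h_left=-1, h_right=-1, diff=0 [OK], height=0
  node 46: h_left=-1, h_right=-1, diff=0 [OK], height=0
  node 41: h_left=0, h_right=0, diff=0 [OK], height=1
  node 30: h_left=1, h_right=1, diff=0 [OK], height=2
All nodes satisfy the balance condition.
Result: Balanced


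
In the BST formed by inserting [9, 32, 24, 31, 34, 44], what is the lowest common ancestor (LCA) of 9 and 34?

Tree insertion order: [9, 32, 24, 31, 34, 44]
Tree (level-order array): [9, None, 32, 24, 34, None, 31, None, 44]
In a BST, the LCA of p=9, q=34 is the first node v on the
root-to-leaf path with p <= v <= q (go left if both < v, right if both > v).
Walk from root:
  at 9: 9 <= 9 <= 34, this is the LCA
LCA = 9


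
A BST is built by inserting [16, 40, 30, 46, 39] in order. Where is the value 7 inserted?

Starting tree (level order): [16, None, 40, 30, 46, None, 39]
Insertion path: 16
Result: insert 7 as left child of 16
Final tree (level order): [16, 7, 40, None, None, 30, 46, None, 39]


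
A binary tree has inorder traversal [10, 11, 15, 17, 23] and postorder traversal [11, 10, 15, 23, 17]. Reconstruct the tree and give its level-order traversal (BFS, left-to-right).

Inorder:   [10, 11, 15, 17, 23]
Postorder: [11, 10, 15, 23, 17]
Algorithm: postorder visits root last, so walk postorder right-to-left;
each value is the root of the current inorder slice — split it at that
value, recurse on the right subtree first, then the left.
Recursive splits:
  root=17; inorder splits into left=[10, 11, 15], right=[23]
  root=23; inorder splits into left=[], right=[]
  root=15; inorder splits into left=[10, 11], right=[]
  root=10; inorder splits into left=[], right=[11]
  root=11; inorder splits into left=[], right=[]
Reconstructed level-order: [17, 15, 23, 10, 11]


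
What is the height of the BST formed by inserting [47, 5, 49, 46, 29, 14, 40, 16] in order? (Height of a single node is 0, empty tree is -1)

Insertion order: [47, 5, 49, 46, 29, 14, 40, 16]
Tree (level-order array): [47, 5, 49, None, 46, None, None, 29, None, 14, 40, None, 16]
Compute height bottom-up (empty subtree = -1):
  height(16) = 1 + max(-1, -1) = 0
  height(14) = 1 + max(-1, 0) = 1
  height(40) = 1 + max(-1, -1) = 0
  height(29) = 1 + max(1, 0) = 2
  height(46) = 1 + max(2, -1) = 3
  height(5) = 1 + max(-1, 3) = 4
  height(49) = 1 + max(-1, -1) = 0
  height(47) = 1 + max(4, 0) = 5
Height = 5


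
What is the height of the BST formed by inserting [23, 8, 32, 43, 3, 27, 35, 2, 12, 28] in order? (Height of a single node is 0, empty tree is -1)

Insertion order: [23, 8, 32, 43, 3, 27, 35, 2, 12, 28]
Tree (level-order array): [23, 8, 32, 3, 12, 27, 43, 2, None, None, None, None, 28, 35]
Compute height bottom-up (empty subtree = -1):
  height(2) = 1 + max(-1, -1) = 0
  height(3) = 1 + max(0, -1) = 1
  height(12) = 1 + max(-1, -1) = 0
  height(8) = 1 + max(1, 0) = 2
  height(28) = 1 + max(-1, -1) = 0
  height(27) = 1 + max(-1, 0) = 1
  height(35) = 1 + max(-1, -1) = 0
  height(43) = 1 + max(0, -1) = 1
  height(32) = 1 + max(1, 1) = 2
  height(23) = 1 + max(2, 2) = 3
Height = 3


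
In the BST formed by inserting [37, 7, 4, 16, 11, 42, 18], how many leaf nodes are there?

Tree built from: [37, 7, 4, 16, 11, 42, 18]
Tree (level-order array): [37, 7, 42, 4, 16, None, None, None, None, 11, 18]
Rule: A leaf has 0 children.
Per-node child counts:
  node 37: 2 child(ren)
  node 7: 2 child(ren)
  node 4: 0 child(ren)
  node 16: 2 child(ren)
  node 11: 0 child(ren)
  node 18: 0 child(ren)
  node 42: 0 child(ren)
Matching nodes: [4, 11, 18, 42]
Count of leaf nodes: 4


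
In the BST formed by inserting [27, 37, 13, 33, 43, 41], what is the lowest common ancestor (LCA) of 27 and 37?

Tree insertion order: [27, 37, 13, 33, 43, 41]
Tree (level-order array): [27, 13, 37, None, None, 33, 43, None, None, 41]
In a BST, the LCA of p=27, q=37 is the first node v on the
root-to-leaf path with p <= v <= q (go left if both < v, right if both > v).
Walk from root:
  at 27: 27 <= 27 <= 37, this is the LCA
LCA = 27


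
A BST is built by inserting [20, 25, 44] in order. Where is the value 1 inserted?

Starting tree (level order): [20, None, 25, None, 44]
Insertion path: 20
Result: insert 1 as left child of 20
Final tree (level order): [20, 1, 25, None, None, None, 44]


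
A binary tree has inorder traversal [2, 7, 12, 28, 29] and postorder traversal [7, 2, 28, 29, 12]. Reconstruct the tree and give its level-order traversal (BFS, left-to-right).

Inorder:   [2, 7, 12, 28, 29]
Postorder: [7, 2, 28, 29, 12]
Algorithm: postorder visits root last, so walk postorder right-to-left;
each value is the root of the current inorder slice — split it at that
value, recurse on the right subtree first, then the left.
Recursive splits:
  root=12; inorder splits into left=[2, 7], right=[28, 29]
  root=29; inorder splits into left=[28], right=[]
  root=28; inorder splits into left=[], right=[]
  root=2; inorder splits into left=[], right=[7]
  root=7; inorder splits into left=[], right=[]
Reconstructed level-order: [12, 2, 29, 7, 28]


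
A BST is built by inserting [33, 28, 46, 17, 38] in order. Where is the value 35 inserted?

Starting tree (level order): [33, 28, 46, 17, None, 38]
Insertion path: 33 -> 46 -> 38
Result: insert 35 as left child of 38
Final tree (level order): [33, 28, 46, 17, None, 38, None, None, None, 35]


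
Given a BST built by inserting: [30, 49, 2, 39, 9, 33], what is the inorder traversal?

Tree insertion order: [30, 49, 2, 39, 9, 33]
Tree (level-order array): [30, 2, 49, None, 9, 39, None, None, None, 33]
Inorder traversal: [2, 9, 30, 33, 39, 49]


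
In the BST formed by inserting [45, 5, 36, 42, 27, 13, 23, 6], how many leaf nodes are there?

Tree built from: [45, 5, 36, 42, 27, 13, 23, 6]
Tree (level-order array): [45, 5, None, None, 36, 27, 42, 13, None, None, None, 6, 23]
Rule: A leaf has 0 children.
Per-node child counts:
  node 45: 1 child(ren)
  node 5: 1 child(ren)
  node 36: 2 child(ren)
  node 27: 1 child(ren)
  node 13: 2 child(ren)
  node 6: 0 child(ren)
  node 23: 0 child(ren)
  node 42: 0 child(ren)
Matching nodes: [6, 23, 42]
Count of leaf nodes: 3


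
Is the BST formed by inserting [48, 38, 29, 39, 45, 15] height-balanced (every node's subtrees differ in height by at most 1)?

Tree (level-order array): [48, 38, None, 29, 39, 15, None, None, 45]
Definition: a tree is height-balanced if, at every node, |h(left) - h(right)| <= 1 (empty subtree has height -1).
Bottom-up per-node check:
  node 15: h_left=-1, h_right=-1, diff=0 [OK], height=0
  node 29: h_left=0, h_right=-1, diff=1 [OK], height=1
  node 45: h_left=-1, h_right=-1, diff=0 [OK], height=0
  node 39: h_left=-1, h_right=0, diff=1 [OK], height=1
  node 38: h_left=1, h_right=1, diff=0 [OK], height=2
  node 48: h_left=2, h_right=-1, diff=3 [FAIL (|2--1|=3 > 1)], height=3
Node 48 violates the condition: |2 - -1| = 3 > 1.
Result: Not balanced


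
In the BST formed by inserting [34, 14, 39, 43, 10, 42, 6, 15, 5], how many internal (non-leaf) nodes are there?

Tree built from: [34, 14, 39, 43, 10, 42, 6, 15, 5]
Tree (level-order array): [34, 14, 39, 10, 15, None, 43, 6, None, None, None, 42, None, 5]
Rule: An internal node has at least one child.
Per-node child counts:
  node 34: 2 child(ren)
  node 14: 2 child(ren)
  node 10: 1 child(ren)
  node 6: 1 child(ren)
  node 5: 0 child(ren)
  node 15: 0 child(ren)
  node 39: 1 child(ren)
  node 43: 1 child(ren)
  node 42: 0 child(ren)
Matching nodes: [34, 14, 10, 6, 39, 43]
Count of internal (non-leaf) nodes: 6


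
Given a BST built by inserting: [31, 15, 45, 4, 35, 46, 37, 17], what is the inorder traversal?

Tree insertion order: [31, 15, 45, 4, 35, 46, 37, 17]
Tree (level-order array): [31, 15, 45, 4, 17, 35, 46, None, None, None, None, None, 37]
Inorder traversal: [4, 15, 17, 31, 35, 37, 45, 46]


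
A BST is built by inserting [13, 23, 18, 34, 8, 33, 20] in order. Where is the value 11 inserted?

Starting tree (level order): [13, 8, 23, None, None, 18, 34, None, 20, 33]
Insertion path: 13 -> 8
Result: insert 11 as right child of 8
Final tree (level order): [13, 8, 23, None, 11, 18, 34, None, None, None, 20, 33]


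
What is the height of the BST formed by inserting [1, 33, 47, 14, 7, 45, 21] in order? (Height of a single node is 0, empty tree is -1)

Insertion order: [1, 33, 47, 14, 7, 45, 21]
Tree (level-order array): [1, None, 33, 14, 47, 7, 21, 45]
Compute height bottom-up (empty subtree = -1):
  height(7) = 1 + max(-1, -1) = 0
  height(21) = 1 + max(-1, -1) = 0
  height(14) = 1 + max(0, 0) = 1
  height(45) = 1 + max(-1, -1) = 0
  height(47) = 1 + max(0, -1) = 1
  height(33) = 1 + max(1, 1) = 2
  height(1) = 1 + max(-1, 2) = 3
Height = 3


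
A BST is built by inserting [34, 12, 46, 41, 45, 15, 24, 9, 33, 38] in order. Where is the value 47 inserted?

Starting tree (level order): [34, 12, 46, 9, 15, 41, None, None, None, None, 24, 38, 45, None, 33]
Insertion path: 34 -> 46
Result: insert 47 as right child of 46
Final tree (level order): [34, 12, 46, 9, 15, 41, 47, None, None, None, 24, 38, 45, None, None, None, 33]


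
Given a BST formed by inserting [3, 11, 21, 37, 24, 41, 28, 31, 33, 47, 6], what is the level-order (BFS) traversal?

Tree insertion order: [3, 11, 21, 37, 24, 41, 28, 31, 33, 47, 6]
Tree (level-order array): [3, None, 11, 6, 21, None, None, None, 37, 24, 41, None, 28, None, 47, None, 31, None, None, None, 33]
BFS from the root, enqueuing left then right child of each popped node:
  queue [3] -> pop 3, enqueue [11], visited so far: [3]
  queue [11] -> pop 11, enqueue [6, 21], visited so far: [3, 11]
  queue [6, 21] -> pop 6, enqueue [none], visited so far: [3, 11, 6]
  queue [21] -> pop 21, enqueue [37], visited so far: [3, 11, 6, 21]
  queue [37] -> pop 37, enqueue [24, 41], visited so far: [3, 11, 6, 21, 37]
  queue [24, 41] -> pop 24, enqueue [28], visited so far: [3, 11, 6, 21, 37, 24]
  queue [41, 28] -> pop 41, enqueue [47], visited so far: [3, 11, 6, 21, 37, 24, 41]
  queue [28, 47] -> pop 28, enqueue [31], visited so far: [3, 11, 6, 21, 37, 24, 41, 28]
  queue [47, 31] -> pop 47, enqueue [none], visited so far: [3, 11, 6, 21, 37, 24, 41, 28, 47]
  queue [31] -> pop 31, enqueue [33], visited so far: [3, 11, 6, 21, 37, 24, 41, 28, 47, 31]
  queue [33] -> pop 33, enqueue [none], visited so far: [3, 11, 6, 21, 37, 24, 41, 28, 47, 31, 33]
Result: [3, 11, 6, 21, 37, 24, 41, 28, 47, 31, 33]


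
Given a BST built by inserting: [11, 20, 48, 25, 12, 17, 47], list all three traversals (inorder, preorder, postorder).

Tree insertion order: [11, 20, 48, 25, 12, 17, 47]
Tree (level-order array): [11, None, 20, 12, 48, None, 17, 25, None, None, None, None, 47]
Inorder (L, root, R): [11, 12, 17, 20, 25, 47, 48]
Preorder (root, L, R): [11, 20, 12, 17, 48, 25, 47]
Postorder (L, R, root): [17, 12, 47, 25, 48, 20, 11]


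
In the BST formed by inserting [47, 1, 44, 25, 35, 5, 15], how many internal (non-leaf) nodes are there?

Tree built from: [47, 1, 44, 25, 35, 5, 15]
Tree (level-order array): [47, 1, None, None, 44, 25, None, 5, 35, None, 15]
Rule: An internal node has at least one child.
Per-node child counts:
  node 47: 1 child(ren)
  node 1: 1 child(ren)
  node 44: 1 child(ren)
  node 25: 2 child(ren)
  node 5: 1 child(ren)
  node 15: 0 child(ren)
  node 35: 0 child(ren)
Matching nodes: [47, 1, 44, 25, 5]
Count of internal (non-leaf) nodes: 5


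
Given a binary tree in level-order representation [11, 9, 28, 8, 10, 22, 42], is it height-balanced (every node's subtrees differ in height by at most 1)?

Tree (level-order array): [11, 9, 28, 8, 10, 22, 42]
Definition: a tree is height-balanced if, at every node, |h(left) - h(right)| <= 1 (empty subtree has height -1).
Bottom-up per-node check:
  node 8: h_left=-1, h_right=-1, diff=0 [OK], height=0
  node 10: h_left=-1, h_right=-1, diff=0 [OK], height=0
  node 9: h_left=0, h_right=0, diff=0 [OK], height=1
  node 22: h_left=-1, h_right=-1, diff=0 [OK], height=0
  node 42: h_left=-1, h_right=-1, diff=0 [OK], height=0
  node 28: h_left=0, h_right=0, diff=0 [OK], height=1
  node 11: h_left=1, h_right=1, diff=0 [OK], height=2
All nodes satisfy the balance condition.
Result: Balanced


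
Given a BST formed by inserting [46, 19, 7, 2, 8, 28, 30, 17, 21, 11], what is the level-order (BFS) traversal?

Tree insertion order: [46, 19, 7, 2, 8, 28, 30, 17, 21, 11]
Tree (level-order array): [46, 19, None, 7, 28, 2, 8, 21, 30, None, None, None, 17, None, None, None, None, 11]
BFS from the root, enqueuing left then right child of each popped node:
  queue [46] -> pop 46, enqueue [19], visited so far: [46]
  queue [19] -> pop 19, enqueue [7, 28], visited so far: [46, 19]
  queue [7, 28] -> pop 7, enqueue [2, 8], visited so far: [46, 19, 7]
  queue [28, 2, 8] -> pop 28, enqueue [21, 30], visited so far: [46, 19, 7, 28]
  queue [2, 8, 21, 30] -> pop 2, enqueue [none], visited so far: [46, 19, 7, 28, 2]
  queue [8, 21, 30] -> pop 8, enqueue [17], visited so far: [46, 19, 7, 28, 2, 8]
  queue [21, 30, 17] -> pop 21, enqueue [none], visited so far: [46, 19, 7, 28, 2, 8, 21]
  queue [30, 17] -> pop 30, enqueue [none], visited so far: [46, 19, 7, 28, 2, 8, 21, 30]
  queue [17] -> pop 17, enqueue [11], visited so far: [46, 19, 7, 28, 2, 8, 21, 30, 17]
  queue [11] -> pop 11, enqueue [none], visited so far: [46, 19, 7, 28, 2, 8, 21, 30, 17, 11]
Result: [46, 19, 7, 28, 2, 8, 21, 30, 17, 11]


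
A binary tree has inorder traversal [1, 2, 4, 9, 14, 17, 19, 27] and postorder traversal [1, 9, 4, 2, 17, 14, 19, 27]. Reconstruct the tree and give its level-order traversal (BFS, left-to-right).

Inorder:   [1, 2, 4, 9, 14, 17, 19, 27]
Postorder: [1, 9, 4, 2, 17, 14, 19, 27]
Algorithm: postorder visits root last, so walk postorder right-to-left;
each value is the root of the current inorder slice — split it at that
value, recurse on the right subtree first, then the left.
Recursive splits:
  root=27; inorder splits into left=[1, 2, 4, 9, 14, 17, 19], right=[]
  root=19; inorder splits into left=[1, 2, 4, 9, 14, 17], right=[]
  root=14; inorder splits into left=[1, 2, 4, 9], right=[17]
  root=17; inorder splits into left=[], right=[]
  root=2; inorder splits into left=[1], right=[4, 9]
  root=4; inorder splits into left=[], right=[9]
  root=9; inorder splits into left=[], right=[]
  root=1; inorder splits into left=[], right=[]
Reconstructed level-order: [27, 19, 14, 2, 17, 1, 4, 9]


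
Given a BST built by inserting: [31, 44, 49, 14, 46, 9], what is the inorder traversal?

Tree insertion order: [31, 44, 49, 14, 46, 9]
Tree (level-order array): [31, 14, 44, 9, None, None, 49, None, None, 46]
Inorder traversal: [9, 14, 31, 44, 46, 49]


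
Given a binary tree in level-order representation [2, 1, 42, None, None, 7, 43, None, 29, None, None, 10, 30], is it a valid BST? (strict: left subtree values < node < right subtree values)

Level-order array: [2, 1, 42, None, None, 7, 43, None, 29, None, None, 10, 30]
Validate using subtree bounds (lo, hi): at each node, require lo < value < hi,
then recurse left with hi=value and right with lo=value.
Preorder trace (stopping at first violation):
  at node 2 with bounds (-inf, +inf): OK
  at node 1 with bounds (-inf, 2): OK
  at node 42 with bounds (2, +inf): OK
  at node 7 with bounds (2, 42): OK
  at node 29 with bounds (7, 42): OK
  at node 10 with bounds (7, 29): OK
  at node 30 with bounds (29, 42): OK
  at node 43 with bounds (42, +inf): OK
No violation found at any node.
Result: Valid BST
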